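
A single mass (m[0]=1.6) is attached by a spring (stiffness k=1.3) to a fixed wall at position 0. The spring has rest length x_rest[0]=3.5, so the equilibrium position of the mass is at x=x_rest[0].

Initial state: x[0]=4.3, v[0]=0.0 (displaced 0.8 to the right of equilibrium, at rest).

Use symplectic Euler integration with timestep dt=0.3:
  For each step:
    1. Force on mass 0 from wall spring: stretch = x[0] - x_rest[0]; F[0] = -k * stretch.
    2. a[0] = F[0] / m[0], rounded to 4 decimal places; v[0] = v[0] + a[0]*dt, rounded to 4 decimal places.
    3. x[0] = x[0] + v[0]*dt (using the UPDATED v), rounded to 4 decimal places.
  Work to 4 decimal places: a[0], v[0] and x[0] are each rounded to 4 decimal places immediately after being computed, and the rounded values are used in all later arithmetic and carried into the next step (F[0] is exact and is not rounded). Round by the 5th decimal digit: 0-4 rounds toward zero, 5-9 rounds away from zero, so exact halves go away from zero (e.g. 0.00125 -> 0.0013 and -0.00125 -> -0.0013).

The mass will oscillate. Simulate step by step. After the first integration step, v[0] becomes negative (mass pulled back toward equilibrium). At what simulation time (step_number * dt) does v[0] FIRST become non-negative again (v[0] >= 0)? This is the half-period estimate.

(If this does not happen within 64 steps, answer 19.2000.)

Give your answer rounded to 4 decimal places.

Answer: 3.6000

Derivation:
Step 0: x=[4.3000] v=[0.0000]
Step 1: x=[4.2415] v=[-0.1950]
Step 2: x=[4.1288] v=[-0.3758]
Step 3: x=[3.9701] v=[-0.5291]
Step 4: x=[3.7770] v=[-0.6437]
Step 5: x=[3.5636] v=[-0.7112]
Step 6: x=[3.3456] v=[-0.7267]
Step 7: x=[3.1389] v=[-0.6891]
Step 8: x=[2.9586] v=[-0.6011]
Step 9: x=[2.8179] v=[-0.4691]
Step 10: x=[2.7271] v=[-0.3028]
Step 11: x=[2.6928] v=[-0.1144]
Step 12: x=[2.7175] v=[0.0824]
First v>=0 after going negative at step 12, time=3.6000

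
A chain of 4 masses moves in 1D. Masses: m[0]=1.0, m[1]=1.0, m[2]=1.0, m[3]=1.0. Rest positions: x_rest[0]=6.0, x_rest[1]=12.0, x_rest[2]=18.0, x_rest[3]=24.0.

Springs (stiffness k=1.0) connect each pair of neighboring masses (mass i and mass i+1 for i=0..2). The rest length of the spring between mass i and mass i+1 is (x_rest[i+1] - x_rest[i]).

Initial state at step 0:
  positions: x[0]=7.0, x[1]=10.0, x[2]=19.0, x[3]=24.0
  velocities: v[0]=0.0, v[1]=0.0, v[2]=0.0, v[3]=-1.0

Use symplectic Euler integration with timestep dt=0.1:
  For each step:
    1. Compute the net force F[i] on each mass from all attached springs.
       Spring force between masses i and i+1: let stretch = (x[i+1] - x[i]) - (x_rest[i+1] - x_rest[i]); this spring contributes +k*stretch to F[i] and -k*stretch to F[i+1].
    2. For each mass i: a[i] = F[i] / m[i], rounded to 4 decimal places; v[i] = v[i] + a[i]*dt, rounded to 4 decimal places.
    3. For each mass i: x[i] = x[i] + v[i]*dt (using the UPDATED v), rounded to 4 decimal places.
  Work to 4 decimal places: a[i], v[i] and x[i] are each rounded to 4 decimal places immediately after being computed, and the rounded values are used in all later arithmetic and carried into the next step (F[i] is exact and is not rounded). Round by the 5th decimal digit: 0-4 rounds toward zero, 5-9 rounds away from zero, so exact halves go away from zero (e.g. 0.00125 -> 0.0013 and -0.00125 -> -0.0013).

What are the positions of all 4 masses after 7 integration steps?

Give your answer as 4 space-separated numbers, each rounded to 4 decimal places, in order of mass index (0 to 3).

Step 0: x=[7.0000 10.0000 19.0000 24.0000] v=[0.0000 0.0000 0.0000 -1.0000]
Step 1: x=[6.9700 10.0600 18.9600 23.9100] v=[-0.3000 0.6000 -0.4000 -0.9000]
Step 2: x=[6.9109 10.1781 18.8805 23.8305] v=[-0.5910 1.1810 -0.7950 -0.7950]
Step 3: x=[6.8245 10.3506 18.7635 23.7615] v=[-0.8643 1.7245 -1.1702 -0.6900]
Step 4: x=[6.7133 10.5719 18.6123 23.7025] v=[-1.1117 2.2132 -1.5117 -0.5898]
Step 5: x=[6.5807 10.8350 18.4316 23.6526] v=[-1.3258 2.6314 -1.8067 -0.4988]
Step 6: x=[6.4307 11.1316 18.2272 23.6105] v=[-1.5004 2.9656 -2.0443 -0.4209]
Step 7: x=[6.2677 11.4521 18.0057 23.5746] v=[-1.6303 3.2051 -2.2155 -0.3592]

Answer: 6.2677 11.4521 18.0057 23.5746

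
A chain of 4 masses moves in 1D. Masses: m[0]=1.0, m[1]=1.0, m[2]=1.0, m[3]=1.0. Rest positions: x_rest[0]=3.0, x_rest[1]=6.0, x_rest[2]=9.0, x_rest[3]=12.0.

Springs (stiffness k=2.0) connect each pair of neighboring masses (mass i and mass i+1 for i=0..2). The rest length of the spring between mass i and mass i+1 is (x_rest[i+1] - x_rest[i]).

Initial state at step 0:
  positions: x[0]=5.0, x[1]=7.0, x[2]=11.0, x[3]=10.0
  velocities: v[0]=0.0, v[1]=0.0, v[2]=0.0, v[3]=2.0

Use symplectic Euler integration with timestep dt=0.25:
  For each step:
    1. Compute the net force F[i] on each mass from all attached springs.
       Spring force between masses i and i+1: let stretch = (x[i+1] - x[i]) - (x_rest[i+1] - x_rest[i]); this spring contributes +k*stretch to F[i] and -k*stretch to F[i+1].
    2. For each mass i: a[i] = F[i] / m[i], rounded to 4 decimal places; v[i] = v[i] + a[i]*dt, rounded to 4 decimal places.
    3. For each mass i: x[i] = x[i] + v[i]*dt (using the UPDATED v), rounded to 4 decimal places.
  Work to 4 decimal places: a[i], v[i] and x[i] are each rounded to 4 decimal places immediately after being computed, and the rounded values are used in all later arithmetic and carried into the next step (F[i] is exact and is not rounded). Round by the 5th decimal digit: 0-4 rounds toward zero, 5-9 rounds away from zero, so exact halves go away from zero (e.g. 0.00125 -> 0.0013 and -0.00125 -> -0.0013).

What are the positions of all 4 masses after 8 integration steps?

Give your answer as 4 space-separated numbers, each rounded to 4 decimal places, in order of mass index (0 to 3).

Step 0: x=[5.0000 7.0000 11.0000 10.0000] v=[0.0000 0.0000 0.0000 2.0000]
Step 1: x=[4.8750 7.2500 10.3750 11.0000] v=[-0.5000 1.0000 -2.5000 4.0000]
Step 2: x=[4.6719 7.5938 9.4375 12.2969] v=[-0.8125 1.3750 -3.7500 5.1875]
Step 3: x=[4.4590 7.8028 8.6270 13.6114] v=[-0.8516 0.8359 -3.2422 5.2578]
Step 4: x=[4.2891 7.6968 8.3365 14.6778] v=[-0.6797 -0.4239 -1.1621 4.2656]
Step 5: x=[4.1701 7.2448 8.7587 15.3266] v=[-0.4759 -1.8079 1.6887 2.5950]
Step 6: x=[4.0605 6.5977 9.8126 15.5294] v=[-0.4386 -2.5883 4.2157 0.8111]
Step 7: x=[3.8930 6.0353 11.1793 15.3926] v=[-0.6700 -2.2495 5.4667 -0.5473]
Step 8: x=[3.6183 5.8481 12.4297 15.1041] v=[-1.0989 -0.7487 5.0014 -1.1540]

Answer: 3.6183 5.8481 12.4297 15.1041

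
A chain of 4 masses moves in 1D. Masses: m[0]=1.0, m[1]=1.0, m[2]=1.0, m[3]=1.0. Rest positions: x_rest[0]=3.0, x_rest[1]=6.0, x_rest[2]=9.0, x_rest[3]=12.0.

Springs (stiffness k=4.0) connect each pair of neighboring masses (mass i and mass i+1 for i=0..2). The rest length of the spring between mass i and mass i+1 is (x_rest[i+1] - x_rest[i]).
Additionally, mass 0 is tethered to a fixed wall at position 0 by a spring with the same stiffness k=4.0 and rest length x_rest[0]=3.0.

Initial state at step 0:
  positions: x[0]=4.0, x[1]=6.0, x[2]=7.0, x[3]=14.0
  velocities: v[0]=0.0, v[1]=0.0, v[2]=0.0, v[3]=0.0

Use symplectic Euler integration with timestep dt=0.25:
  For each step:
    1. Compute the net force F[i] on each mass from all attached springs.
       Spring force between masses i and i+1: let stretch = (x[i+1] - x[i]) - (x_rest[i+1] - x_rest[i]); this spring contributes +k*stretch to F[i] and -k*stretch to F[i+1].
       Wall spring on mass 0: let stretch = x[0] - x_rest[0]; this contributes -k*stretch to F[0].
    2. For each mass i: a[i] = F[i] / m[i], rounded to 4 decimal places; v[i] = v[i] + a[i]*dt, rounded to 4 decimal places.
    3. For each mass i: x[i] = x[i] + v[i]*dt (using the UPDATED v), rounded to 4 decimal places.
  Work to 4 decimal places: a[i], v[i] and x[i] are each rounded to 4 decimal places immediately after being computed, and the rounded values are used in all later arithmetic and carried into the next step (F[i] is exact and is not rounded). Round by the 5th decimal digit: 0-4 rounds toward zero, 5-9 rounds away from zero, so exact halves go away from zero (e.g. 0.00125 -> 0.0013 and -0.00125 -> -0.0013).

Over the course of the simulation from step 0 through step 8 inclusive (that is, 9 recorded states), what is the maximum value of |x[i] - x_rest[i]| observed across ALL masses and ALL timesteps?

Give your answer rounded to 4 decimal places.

Answer: 2.4688

Derivation:
Step 0: x=[4.0000 6.0000 7.0000 14.0000] v=[0.0000 0.0000 0.0000 0.0000]
Step 1: x=[3.5000 5.7500 8.5000 13.0000] v=[-2.0000 -1.0000 6.0000 -4.0000]
Step 2: x=[2.6875 5.6250 10.4375 11.6250] v=[-3.2500 -0.5000 7.7500 -5.5000]
Step 3: x=[1.9375 5.9688 11.4688 10.7031] v=[-3.0000 1.3750 4.1250 -3.6875]
Step 4: x=[1.7110 6.6797 10.9336 10.7227] v=[-0.9062 2.8437 -2.1407 0.0782]
Step 5: x=[2.2989 7.2119 9.2822 11.5450] v=[2.3515 2.1289 -6.6055 3.2891]
Step 6: x=[3.5403 7.0335 7.6790 12.5516] v=[4.9656 -0.7138 -6.4130 4.0263]
Step 7: x=[4.7699 6.1431 7.1325 13.0900] v=[4.9185 -3.5615 -2.1859 2.1537]
Step 8: x=[5.1504 5.1568 7.8281 12.8891] v=[1.5218 -3.9453 2.7822 -0.8038]
Max displacement = 2.4688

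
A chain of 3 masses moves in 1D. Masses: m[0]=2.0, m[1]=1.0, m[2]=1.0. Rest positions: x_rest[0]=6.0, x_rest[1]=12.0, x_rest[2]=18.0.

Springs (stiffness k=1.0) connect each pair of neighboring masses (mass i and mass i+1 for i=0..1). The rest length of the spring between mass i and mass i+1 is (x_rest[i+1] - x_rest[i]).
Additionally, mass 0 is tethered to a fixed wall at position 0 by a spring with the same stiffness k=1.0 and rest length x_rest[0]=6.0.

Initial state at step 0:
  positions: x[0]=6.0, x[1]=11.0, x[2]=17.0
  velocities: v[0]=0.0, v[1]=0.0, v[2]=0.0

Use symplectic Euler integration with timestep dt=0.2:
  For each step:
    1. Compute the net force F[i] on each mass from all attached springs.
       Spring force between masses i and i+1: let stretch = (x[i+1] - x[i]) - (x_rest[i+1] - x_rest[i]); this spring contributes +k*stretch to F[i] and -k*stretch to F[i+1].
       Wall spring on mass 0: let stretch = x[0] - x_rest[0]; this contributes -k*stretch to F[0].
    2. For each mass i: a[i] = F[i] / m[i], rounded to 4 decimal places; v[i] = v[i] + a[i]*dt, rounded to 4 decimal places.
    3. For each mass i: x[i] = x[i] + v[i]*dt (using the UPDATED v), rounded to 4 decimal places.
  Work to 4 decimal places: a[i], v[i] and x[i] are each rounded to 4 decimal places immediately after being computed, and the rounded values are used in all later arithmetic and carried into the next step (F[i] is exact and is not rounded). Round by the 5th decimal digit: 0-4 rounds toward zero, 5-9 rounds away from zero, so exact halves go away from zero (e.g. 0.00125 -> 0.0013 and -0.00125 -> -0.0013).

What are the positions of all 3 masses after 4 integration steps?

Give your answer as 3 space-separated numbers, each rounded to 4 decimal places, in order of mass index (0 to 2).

Answer: 5.8231 11.3430 17.0225

Derivation:
Step 0: x=[6.0000 11.0000 17.0000] v=[0.0000 0.0000 0.0000]
Step 1: x=[5.9800 11.0400 17.0000] v=[-0.1000 0.2000 0.0000]
Step 2: x=[5.9416 11.1160 17.0016] v=[-0.1920 0.3800 0.0080]
Step 3: x=[5.8879 11.2204 17.0078] v=[-0.2687 0.5222 0.0309]
Step 4: x=[5.8231 11.3430 17.0225] v=[-0.3242 0.6132 0.0734]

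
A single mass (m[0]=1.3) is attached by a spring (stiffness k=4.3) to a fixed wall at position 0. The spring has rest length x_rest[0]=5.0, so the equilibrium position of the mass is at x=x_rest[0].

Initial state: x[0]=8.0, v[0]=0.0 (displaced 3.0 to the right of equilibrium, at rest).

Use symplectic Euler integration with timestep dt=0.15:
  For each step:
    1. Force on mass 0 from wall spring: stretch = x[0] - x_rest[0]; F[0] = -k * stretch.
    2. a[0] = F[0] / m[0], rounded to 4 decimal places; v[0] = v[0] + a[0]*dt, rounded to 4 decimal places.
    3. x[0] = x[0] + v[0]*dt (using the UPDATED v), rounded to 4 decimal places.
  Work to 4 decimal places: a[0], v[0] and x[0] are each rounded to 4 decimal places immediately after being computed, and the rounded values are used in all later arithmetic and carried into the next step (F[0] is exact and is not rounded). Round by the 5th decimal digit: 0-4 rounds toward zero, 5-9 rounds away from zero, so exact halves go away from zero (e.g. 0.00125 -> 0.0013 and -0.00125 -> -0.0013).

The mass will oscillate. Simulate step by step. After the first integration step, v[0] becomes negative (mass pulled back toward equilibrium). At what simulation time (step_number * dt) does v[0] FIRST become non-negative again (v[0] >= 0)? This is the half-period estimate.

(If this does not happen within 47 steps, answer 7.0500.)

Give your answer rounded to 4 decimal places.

Answer: 1.8000

Derivation:
Step 0: x=[8.0000] v=[0.0000]
Step 1: x=[7.7767] v=[-1.4885]
Step 2: x=[7.3468] v=[-2.8662]
Step 3: x=[6.7422] v=[-4.0306]
Step 4: x=[6.0080] v=[-4.8950]
Step 5: x=[5.1987] v=[-5.3951]
Step 6: x=[4.3746] v=[-5.4937]
Step 7: x=[3.5971] v=[-5.1834]
Step 8: x=[2.9240] v=[-4.4873]
Step 9: x=[2.4054] v=[-3.4573]
Step 10: x=[2.0799] v=[-2.1700]
Step 11: x=[1.9717] v=[-0.7212]
Step 12: x=[2.0889] v=[0.7813]
First v>=0 after going negative at step 12, time=1.8000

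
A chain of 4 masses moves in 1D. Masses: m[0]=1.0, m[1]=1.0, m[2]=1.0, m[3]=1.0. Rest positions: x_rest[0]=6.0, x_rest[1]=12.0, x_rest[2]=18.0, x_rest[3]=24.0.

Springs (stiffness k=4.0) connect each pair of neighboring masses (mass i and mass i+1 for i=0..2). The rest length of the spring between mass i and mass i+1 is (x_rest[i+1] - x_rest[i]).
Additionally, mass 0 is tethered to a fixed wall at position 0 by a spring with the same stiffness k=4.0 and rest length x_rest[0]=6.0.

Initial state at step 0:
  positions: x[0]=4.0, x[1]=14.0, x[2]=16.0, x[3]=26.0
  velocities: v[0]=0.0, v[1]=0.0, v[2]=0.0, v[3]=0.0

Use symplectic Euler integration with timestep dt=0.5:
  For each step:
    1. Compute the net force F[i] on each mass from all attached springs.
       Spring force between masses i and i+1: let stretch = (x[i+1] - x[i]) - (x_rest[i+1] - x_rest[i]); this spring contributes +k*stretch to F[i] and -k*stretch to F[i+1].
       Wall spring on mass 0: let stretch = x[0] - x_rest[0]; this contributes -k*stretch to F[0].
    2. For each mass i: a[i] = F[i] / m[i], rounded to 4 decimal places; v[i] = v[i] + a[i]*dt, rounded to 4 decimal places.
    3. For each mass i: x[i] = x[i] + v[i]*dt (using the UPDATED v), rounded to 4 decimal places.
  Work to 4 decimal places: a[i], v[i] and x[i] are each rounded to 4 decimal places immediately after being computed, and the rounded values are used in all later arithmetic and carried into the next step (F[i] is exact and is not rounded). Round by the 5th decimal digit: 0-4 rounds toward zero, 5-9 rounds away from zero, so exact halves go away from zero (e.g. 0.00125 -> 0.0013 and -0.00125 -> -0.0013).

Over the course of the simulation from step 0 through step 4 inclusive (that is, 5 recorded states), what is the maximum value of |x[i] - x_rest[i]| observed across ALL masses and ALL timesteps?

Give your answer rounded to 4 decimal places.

Step 0: x=[4.0000 14.0000 16.0000 26.0000] v=[0.0000 0.0000 0.0000 0.0000]
Step 1: x=[10.0000 6.0000 24.0000 22.0000] v=[12.0000 -16.0000 16.0000 -8.0000]
Step 2: x=[2.0000 20.0000 12.0000 26.0000] v=[-16.0000 28.0000 -24.0000 8.0000]
Step 3: x=[10.0000 8.0000 22.0000 22.0000] v=[16.0000 -24.0000 20.0000 -8.0000]
Step 4: x=[6.0000 12.0000 18.0000 24.0000] v=[-8.0000 8.0000 -8.0000 4.0000]
Max displacement = 8.0000

Answer: 8.0000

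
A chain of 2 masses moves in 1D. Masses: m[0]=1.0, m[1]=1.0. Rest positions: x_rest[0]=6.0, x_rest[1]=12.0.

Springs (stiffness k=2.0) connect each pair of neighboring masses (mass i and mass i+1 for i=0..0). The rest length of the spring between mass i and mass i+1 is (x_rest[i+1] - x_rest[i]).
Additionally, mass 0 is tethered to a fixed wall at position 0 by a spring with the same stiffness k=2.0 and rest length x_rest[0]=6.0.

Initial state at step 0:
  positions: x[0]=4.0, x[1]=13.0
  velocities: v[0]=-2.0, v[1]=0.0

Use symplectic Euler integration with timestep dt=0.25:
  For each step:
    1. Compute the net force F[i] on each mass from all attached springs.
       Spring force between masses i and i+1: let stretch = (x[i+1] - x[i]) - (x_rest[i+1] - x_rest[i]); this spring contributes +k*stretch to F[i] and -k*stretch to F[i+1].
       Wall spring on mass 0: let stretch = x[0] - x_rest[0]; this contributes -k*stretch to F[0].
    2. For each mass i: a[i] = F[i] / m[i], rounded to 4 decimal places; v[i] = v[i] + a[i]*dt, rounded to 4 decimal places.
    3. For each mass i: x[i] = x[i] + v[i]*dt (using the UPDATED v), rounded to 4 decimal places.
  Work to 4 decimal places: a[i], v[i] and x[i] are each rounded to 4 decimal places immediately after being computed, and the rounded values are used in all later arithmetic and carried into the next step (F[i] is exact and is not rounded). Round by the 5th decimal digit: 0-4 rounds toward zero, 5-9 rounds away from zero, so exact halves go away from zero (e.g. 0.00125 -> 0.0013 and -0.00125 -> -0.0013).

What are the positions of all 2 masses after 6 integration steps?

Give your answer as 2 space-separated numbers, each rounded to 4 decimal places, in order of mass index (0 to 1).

Answer: 7.1869 9.8556

Derivation:
Step 0: x=[4.0000 13.0000] v=[-2.0000 0.0000]
Step 1: x=[4.1250 12.6250] v=[0.5000 -1.5000]
Step 2: x=[4.7969 11.9375] v=[2.6875 -2.7500]
Step 3: x=[5.7618 11.1074] v=[3.8594 -3.3203]
Step 4: x=[6.6746 10.3591] v=[3.6513 -2.9931]
Step 5: x=[7.2137 9.9003] v=[2.1563 -1.8354]
Step 6: x=[7.1869 9.8556] v=[-0.1073 -0.1787]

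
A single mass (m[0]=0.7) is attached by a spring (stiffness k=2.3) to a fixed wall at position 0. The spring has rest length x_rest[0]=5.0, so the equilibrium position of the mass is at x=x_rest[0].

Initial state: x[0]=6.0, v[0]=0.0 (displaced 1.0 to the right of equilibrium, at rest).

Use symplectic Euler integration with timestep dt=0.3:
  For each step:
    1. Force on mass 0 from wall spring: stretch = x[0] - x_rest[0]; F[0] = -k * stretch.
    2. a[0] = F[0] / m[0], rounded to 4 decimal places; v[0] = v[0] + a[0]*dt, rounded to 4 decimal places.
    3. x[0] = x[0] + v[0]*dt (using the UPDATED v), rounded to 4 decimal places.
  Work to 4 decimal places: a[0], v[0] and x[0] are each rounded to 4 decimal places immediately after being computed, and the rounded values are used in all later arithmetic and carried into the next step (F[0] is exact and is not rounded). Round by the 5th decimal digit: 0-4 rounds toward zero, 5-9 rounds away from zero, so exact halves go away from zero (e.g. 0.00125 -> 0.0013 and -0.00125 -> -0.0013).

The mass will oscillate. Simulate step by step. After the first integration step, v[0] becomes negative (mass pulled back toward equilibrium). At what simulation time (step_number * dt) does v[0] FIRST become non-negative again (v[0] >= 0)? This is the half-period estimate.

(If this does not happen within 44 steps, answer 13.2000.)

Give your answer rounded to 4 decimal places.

Step 0: x=[6.0000] v=[0.0000]
Step 1: x=[5.7043] v=[-0.9857]
Step 2: x=[5.2003] v=[-1.6799]
Step 3: x=[4.6371] v=[-1.8773]
Step 4: x=[4.1812] v=[-1.5196]
Step 5: x=[3.9675] v=[-0.7125]
Step 6: x=[4.0591] v=[0.3053]
First v>=0 after going negative at step 6, time=1.8000

Answer: 1.8000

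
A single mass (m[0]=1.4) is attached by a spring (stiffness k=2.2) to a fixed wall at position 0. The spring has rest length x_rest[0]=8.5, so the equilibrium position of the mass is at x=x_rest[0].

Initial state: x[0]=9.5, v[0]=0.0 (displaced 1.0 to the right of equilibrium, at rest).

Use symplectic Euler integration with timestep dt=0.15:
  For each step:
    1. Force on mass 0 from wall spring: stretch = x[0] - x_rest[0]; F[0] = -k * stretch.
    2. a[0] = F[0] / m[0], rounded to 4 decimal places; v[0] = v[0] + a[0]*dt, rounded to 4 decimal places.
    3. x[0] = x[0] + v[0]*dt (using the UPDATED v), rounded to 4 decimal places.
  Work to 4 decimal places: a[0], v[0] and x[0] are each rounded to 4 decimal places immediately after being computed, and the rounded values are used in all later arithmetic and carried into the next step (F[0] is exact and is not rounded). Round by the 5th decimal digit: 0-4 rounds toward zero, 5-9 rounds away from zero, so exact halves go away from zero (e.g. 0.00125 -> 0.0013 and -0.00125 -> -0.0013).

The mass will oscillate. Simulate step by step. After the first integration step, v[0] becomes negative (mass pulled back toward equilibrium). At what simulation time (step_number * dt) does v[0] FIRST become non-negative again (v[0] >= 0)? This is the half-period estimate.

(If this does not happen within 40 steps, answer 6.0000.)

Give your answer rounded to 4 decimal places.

Step 0: x=[9.5000] v=[0.0000]
Step 1: x=[9.4646] v=[-0.2357]
Step 2: x=[9.3951] v=[-0.4631]
Step 3: x=[9.2940] v=[-0.6741]
Step 4: x=[9.1648] v=[-0.8613]
Step 5: x=[9.0121] v=[-1.0180]
Step 6: x=[8.8413] v=[-1.1387]
Step 7: x=[8.6584] v=[-1.2191]
Step 8: x=[8.4699] v=[-1.2564]
Step 9: x=[8.2825] v=[-1.2493]
Step 10: x=[8.1028] v=[-1.1980]
Step 11: x=[7.9371] v=[-1.1044]
Step 12: x=[7.7913] v=[-0.9717]
Step 13: x=[7.6706] v=[-0.8046]
Step 14: x=[7.5792] v=[-0.6091]
Step 15: x=[7.5204] v=[-0.3921]
Step 16: x=[7.4962] v=[-0.1612]
Step 17: x=[7.5075] v=[0.0754]
First v>=0 after going negative at step 17, time=2.5500

Answer: 2.5500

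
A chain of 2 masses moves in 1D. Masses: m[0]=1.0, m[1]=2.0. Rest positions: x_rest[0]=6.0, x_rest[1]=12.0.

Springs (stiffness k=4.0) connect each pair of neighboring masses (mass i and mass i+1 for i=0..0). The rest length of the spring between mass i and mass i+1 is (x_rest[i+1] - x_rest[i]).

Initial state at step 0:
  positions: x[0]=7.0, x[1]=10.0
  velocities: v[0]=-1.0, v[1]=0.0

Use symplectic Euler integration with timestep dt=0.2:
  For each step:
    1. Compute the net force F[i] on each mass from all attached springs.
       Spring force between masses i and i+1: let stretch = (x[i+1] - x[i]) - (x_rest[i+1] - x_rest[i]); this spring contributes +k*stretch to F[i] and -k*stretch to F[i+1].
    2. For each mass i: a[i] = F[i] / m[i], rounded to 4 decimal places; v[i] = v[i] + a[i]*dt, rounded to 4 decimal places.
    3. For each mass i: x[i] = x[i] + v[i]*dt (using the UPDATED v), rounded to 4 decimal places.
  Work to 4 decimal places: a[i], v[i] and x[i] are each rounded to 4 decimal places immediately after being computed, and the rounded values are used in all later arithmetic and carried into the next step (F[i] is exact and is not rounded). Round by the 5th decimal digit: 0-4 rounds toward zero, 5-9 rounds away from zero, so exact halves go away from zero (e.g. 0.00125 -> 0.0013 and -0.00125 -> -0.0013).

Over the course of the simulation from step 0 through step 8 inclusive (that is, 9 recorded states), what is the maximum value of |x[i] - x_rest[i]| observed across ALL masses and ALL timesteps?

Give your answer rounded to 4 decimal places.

Step 0: x=[7.0000 10.0000] v=[-1.0000 0.0000]
Step 1: x=[6.3200 10.2400] v=[-3.4000 1.2000]
Step 2: x=[5.3072 10.6464] v=[-5.0640 2.0320]
Step 3: x=[4.1887 11.1057] v=[-5.5926 2.2963]
Step 4: x=[3.2169 11.4916] v=[-4.8590 1.9295]
Step 5: x=[2.6091 11.6955] v=[-3.0392 1.0196]
Step 6: x=[2.4951 11.6525] v=[-0.5701 -0.2150]
Step 7: x=[2.8863 11.3569] v=[1.9558 -1.4780]
Step 8: x=[3.6728 10.8637] v=[3.9323 -2.4662]
Max displacement = 3.5049

Answer: 3.5049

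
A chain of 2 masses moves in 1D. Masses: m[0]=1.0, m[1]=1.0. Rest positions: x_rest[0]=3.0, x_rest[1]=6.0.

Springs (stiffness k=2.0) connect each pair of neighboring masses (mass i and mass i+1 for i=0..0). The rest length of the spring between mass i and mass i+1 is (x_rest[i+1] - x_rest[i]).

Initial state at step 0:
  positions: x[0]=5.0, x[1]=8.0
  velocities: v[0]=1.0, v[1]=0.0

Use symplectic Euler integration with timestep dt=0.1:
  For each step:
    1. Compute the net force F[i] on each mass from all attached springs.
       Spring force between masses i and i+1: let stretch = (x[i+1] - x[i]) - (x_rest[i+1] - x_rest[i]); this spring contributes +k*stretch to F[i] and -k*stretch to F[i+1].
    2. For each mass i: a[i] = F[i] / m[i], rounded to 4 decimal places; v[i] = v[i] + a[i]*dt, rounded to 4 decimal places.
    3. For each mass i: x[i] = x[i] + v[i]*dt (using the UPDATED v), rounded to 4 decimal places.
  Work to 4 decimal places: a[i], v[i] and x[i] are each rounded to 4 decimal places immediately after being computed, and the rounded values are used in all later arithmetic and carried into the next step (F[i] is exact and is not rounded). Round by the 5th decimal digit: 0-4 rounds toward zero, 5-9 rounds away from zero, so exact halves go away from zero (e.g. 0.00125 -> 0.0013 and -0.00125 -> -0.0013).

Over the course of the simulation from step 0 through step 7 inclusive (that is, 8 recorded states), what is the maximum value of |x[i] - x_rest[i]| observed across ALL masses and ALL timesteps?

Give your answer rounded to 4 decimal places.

Step 0: x=[5.0000 8.0000] v=[1.0000 0.0000]
Step 1: x=[5.1000 8.0000] v=[1.0000 0.0000]
Step 2: x=[5.1980 8.0020] v=[0.9800 0.0200]
Step 3: x=[5.2921 8.0079] v=[0.9408 0.0592]
Step 4: x=[5.3805 8.0195] v=[0.8840 0.1160]
Step 5: x=[5.4617 8.0383] v=[0.8118 0.1882]
Step 6: x=[5.5344 8.0656] v=[0.7271 0.2729]
Step 7: x=[5.5977 8.1023] v=[0.6333 0.3667]
Max displacement = 2.5977

Answer: 2.5977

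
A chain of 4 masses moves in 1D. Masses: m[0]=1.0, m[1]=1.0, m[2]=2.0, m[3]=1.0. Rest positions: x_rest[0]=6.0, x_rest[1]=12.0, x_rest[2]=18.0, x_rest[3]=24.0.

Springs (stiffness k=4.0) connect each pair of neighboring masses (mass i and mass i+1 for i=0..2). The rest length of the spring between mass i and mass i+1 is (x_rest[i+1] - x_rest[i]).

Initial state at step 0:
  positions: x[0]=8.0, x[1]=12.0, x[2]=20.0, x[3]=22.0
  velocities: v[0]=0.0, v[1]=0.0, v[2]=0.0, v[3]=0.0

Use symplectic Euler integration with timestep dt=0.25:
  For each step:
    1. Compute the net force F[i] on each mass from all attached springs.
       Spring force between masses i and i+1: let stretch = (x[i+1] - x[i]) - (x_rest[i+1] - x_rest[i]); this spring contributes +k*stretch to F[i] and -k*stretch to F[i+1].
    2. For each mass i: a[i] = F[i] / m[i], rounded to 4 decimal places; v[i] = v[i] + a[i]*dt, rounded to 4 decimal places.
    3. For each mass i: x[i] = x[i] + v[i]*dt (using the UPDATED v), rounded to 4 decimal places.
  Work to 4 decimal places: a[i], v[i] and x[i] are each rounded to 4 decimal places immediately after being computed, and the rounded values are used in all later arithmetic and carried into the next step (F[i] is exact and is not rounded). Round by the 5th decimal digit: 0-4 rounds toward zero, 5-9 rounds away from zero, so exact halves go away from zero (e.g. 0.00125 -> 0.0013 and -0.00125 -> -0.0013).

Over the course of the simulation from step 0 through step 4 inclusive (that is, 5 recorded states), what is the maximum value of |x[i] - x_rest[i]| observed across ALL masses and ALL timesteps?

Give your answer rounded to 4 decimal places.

Step 0: x=[8.0000 12.0000 20.0000 22.0000] v=[0.0000 0.0000 0.0000 0.0000]
Step 1: x=[7.5000 13.0000 19.2500 23.0000] v=[-2.0000 4.0000 -3.0000 4.0000]
Step 2: x=[6.8750 14.1875 18.1875 24.5625] v=[-2.5000 4.7500 -4.2500 6.2500]
Step 3: x=[6.5781 14.5469 17.4219 26.0313] v=[-1.1875 1.4375 -3.0625 5.8750]
Step 4: x=[6.7734 13.6328 17.3731 26.8477] v=[0.7813 -3.6563 -0.1953 3.2656]
Max displacement = 2.8477

Answer: 2.8477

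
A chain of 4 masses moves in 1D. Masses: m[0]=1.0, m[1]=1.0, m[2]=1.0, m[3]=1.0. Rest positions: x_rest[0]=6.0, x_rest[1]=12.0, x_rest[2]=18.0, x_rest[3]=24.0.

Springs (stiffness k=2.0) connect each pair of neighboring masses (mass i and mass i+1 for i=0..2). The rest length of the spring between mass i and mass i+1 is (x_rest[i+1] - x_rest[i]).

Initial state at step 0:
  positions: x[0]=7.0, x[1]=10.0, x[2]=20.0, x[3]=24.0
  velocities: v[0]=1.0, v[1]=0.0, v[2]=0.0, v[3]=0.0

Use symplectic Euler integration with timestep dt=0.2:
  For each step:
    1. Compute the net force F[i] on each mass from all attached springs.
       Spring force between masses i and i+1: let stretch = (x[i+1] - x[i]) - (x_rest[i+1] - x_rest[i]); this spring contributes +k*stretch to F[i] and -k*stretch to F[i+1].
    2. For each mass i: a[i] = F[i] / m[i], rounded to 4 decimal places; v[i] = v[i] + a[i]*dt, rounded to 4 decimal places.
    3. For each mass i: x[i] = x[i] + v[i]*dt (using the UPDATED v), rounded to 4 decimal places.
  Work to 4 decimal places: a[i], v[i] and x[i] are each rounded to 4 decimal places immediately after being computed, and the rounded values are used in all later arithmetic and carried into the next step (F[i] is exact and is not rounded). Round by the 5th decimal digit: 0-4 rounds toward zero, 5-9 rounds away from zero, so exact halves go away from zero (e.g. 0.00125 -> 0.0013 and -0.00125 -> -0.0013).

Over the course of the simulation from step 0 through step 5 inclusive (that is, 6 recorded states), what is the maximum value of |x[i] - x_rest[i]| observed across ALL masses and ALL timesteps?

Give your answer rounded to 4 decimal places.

Answer: 2.5054

Derivation:
Step 0: x=[7.0000 10.0000 20.0000 24.0000] v=[1.0000 0.0000 0.0000 0.0000]
Step 1: x=[6.9600 10.5600 19.5200 24.1600] v=[-0.2000 2.8000 -2.4000 0.8000]
Step 2: x=[6.7280 11.5488 18.6944 24.4288] v=[-1.1600 4.9440 -4.1280 1.3440]
Step 3: x=[6.4017 12.7236 17.7559 24.7188] v=[-1.6317 5.8739 -4.6925 1.4502]
Step 4: x=[6.1011 13.7952 16.9718 24.9318] v=[-1.5029 5.3581 -3.9203 1.0650]
Step 5: x=[5.9360 14.5054 16.5704 24.9880] v=[-0.8253 3.5511 -2.0069 0.2810]
Max displacement = 2.5054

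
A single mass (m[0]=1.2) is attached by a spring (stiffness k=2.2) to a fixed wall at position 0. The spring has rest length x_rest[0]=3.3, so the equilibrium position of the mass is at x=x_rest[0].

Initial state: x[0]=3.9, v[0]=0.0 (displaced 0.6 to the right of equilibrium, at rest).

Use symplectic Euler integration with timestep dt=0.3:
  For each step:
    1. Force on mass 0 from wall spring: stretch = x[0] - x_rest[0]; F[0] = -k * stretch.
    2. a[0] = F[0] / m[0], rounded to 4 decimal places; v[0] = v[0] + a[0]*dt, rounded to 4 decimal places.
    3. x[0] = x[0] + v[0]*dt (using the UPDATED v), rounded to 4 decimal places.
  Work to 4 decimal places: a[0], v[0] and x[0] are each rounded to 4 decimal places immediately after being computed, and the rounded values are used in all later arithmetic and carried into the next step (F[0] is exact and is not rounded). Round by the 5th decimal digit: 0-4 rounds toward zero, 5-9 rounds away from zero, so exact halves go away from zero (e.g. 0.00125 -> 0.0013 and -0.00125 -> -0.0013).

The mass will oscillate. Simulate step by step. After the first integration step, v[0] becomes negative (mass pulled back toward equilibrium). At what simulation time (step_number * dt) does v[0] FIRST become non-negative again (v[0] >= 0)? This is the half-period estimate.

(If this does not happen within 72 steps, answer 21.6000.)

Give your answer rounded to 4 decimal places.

Answer: 2.4000

Derivation:
Step 0: x=[3.9000] v=[0.0000]
Step 1: x=[3.8010] v=[-0.3300]
Step 2: x=[3.6193] v=[-0.6056]
Step 3: x=[3.3849] v=[-0.7812]
Step 4: x=[3.1365] v=[-0.8279]
Step 5: x=[2.9151] v=[-0.7380]
Step 6: x=[2.7572] v=[-0.5263]
Step 7: x=[2.6889] v=[-0.2278]
Step 8: x=[2.7214] v=[0.1083]
First v>=0 after going negative at step 8, time=2.4000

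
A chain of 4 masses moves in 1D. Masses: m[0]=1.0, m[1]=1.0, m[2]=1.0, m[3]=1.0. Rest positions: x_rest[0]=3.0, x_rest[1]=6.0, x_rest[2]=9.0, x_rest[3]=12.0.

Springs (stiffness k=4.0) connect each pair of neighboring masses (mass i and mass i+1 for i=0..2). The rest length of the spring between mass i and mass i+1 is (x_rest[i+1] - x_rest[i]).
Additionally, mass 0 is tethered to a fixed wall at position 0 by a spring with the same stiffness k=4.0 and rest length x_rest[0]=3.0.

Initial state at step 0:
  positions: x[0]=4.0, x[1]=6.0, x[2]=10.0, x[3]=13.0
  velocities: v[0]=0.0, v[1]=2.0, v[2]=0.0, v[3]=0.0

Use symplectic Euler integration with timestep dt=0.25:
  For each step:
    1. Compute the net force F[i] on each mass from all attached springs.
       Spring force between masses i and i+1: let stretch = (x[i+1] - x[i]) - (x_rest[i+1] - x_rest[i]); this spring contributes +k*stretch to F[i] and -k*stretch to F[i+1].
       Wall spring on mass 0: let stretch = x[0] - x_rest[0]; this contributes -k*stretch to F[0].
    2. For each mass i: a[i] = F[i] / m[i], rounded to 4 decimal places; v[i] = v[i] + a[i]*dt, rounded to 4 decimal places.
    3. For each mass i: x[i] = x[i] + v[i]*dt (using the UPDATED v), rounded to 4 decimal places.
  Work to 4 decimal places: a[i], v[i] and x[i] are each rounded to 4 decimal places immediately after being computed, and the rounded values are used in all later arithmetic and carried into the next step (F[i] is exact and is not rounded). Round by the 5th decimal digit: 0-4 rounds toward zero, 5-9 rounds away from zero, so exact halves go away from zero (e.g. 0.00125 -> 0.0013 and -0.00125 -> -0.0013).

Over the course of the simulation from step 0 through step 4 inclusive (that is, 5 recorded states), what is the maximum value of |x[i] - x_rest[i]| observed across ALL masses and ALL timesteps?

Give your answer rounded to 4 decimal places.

Step 0: x=[4.0000 6.0000 10.0000 13.0000] v=[0.0000 2.0000 0.0000 0.0000]
Step 1: x=[3.5000 7.0000 9.7500 13.0000] v=[-2.0000 4.0000 -1.0000 0.0000]
Step 2: x=[3.0000 7.8125 9.6250 12.9375] v=[-2.0000 3.2500 -0.5000 -0.2500]
Step 3: x=[2.9531 7.8750 9.8750 12.7969] v=[-0.1875 0.2500 1.0000 -0.5625]
Step 4: x=[3.3984 7.2070 10.3555 12.6758] v=[1.7813 -2.6719 1.9219 -0.4844]
Max displacement = 1.8750

Answer: 1.8750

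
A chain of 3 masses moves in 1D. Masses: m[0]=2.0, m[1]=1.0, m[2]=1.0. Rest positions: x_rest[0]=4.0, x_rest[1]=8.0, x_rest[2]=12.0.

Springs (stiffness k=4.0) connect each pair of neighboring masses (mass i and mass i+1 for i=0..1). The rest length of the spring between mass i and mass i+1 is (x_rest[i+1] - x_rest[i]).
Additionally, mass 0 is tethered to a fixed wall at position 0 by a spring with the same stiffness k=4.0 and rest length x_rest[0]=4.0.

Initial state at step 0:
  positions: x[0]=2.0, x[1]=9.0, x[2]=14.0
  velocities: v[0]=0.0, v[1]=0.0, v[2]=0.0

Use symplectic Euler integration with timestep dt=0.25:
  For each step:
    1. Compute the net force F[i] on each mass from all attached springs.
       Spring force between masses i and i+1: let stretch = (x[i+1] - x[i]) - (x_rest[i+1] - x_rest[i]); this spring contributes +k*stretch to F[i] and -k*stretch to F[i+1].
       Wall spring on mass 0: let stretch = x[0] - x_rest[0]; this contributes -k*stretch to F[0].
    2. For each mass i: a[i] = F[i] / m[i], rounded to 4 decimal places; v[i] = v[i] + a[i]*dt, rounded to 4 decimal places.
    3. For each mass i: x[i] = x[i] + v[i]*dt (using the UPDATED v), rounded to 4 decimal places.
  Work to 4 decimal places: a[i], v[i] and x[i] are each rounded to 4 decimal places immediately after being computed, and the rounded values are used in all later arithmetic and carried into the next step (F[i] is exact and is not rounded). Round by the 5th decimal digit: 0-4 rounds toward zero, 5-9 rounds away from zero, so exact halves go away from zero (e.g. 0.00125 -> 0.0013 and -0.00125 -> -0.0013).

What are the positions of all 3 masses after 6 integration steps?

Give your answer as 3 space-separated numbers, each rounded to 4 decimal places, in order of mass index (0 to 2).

Answer: 5.9163 8.6677 9.6993

Derivation:
Step 0: x=[2.0000 9.0000 14.0000] v=[0.0000 0.0000 0.0000]
Step 1: x=[2.6250 8.5000 13.7500] v=[2.5000 -2.0000 -1.0000]
Step 2: x=[3.6563 7.8438 13.1875] v=[4.1250 -2.6250 -2.2500]
Step 3: x=[4.7540 7.4766 12.2891] v=[4.3906 -1.4688 -3.5937]
Step 4: x=[5.5977 7.6319 11.1876] v=[3.3749 0.6211 -4.4062]
Step 5: x=[5.9960 8.1676 10.1971] v=[1.5932 2.1426 -3.9619]
Step 6: x=[5.9163 8.6677 9.6993] v=[-0.3190 2.0005 -1.9914]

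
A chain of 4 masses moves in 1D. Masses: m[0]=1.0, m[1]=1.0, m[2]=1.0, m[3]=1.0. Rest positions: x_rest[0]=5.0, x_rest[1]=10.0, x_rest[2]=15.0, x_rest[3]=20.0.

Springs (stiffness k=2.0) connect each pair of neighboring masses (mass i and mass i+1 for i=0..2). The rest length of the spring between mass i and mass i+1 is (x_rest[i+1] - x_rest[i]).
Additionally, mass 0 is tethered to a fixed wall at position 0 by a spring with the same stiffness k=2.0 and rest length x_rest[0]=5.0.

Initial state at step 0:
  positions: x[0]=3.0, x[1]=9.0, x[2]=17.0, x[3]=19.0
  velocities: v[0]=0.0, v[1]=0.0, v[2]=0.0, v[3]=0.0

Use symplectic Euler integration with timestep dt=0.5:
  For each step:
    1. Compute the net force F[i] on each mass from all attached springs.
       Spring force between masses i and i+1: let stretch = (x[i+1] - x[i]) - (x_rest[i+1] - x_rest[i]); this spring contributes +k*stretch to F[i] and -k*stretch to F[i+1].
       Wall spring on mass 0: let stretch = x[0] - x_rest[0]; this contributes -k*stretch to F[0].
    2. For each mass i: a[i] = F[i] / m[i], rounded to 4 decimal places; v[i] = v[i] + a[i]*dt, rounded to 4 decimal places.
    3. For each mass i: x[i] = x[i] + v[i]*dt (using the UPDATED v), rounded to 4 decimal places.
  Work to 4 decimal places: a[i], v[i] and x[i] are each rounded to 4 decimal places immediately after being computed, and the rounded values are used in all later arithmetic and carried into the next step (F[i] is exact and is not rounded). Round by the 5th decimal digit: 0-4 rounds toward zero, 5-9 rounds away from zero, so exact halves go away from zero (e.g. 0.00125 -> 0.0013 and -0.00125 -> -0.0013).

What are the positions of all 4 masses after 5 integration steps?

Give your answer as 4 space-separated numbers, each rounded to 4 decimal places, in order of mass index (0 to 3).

Step 0: x=[3.0000 9.0000 17.0000 19.0000] v=[0.0000 0.0000 0.0000 0.0000]
Step 1: x=[4.5000 10.0000 14.0000 20.5000] v=[3.0000 2.0000 -6.0000 3.0000]
Step 2: x=[6.5000 10.2500 12.2500 21.2500] v=[4.0000 0.5000 -3.5000 1.5000]
Step 3: x=[7.1250 9.6250 14.0000 20.0000] v=[1.2500 -1.2500 3.5000 -2.5000]
Step 4: x=[5.4375 9.9375 16.5625 18.2500] v=[-3.3750 0.6250 5.1250 -3.5000]
Step 5: x=[3.2813 11.3125 16.6563 18.1563] v=[-4.3125 2.7500 0.1875 -0.1875]

Answer: 3.2813 11.3125 16.6563 18.1563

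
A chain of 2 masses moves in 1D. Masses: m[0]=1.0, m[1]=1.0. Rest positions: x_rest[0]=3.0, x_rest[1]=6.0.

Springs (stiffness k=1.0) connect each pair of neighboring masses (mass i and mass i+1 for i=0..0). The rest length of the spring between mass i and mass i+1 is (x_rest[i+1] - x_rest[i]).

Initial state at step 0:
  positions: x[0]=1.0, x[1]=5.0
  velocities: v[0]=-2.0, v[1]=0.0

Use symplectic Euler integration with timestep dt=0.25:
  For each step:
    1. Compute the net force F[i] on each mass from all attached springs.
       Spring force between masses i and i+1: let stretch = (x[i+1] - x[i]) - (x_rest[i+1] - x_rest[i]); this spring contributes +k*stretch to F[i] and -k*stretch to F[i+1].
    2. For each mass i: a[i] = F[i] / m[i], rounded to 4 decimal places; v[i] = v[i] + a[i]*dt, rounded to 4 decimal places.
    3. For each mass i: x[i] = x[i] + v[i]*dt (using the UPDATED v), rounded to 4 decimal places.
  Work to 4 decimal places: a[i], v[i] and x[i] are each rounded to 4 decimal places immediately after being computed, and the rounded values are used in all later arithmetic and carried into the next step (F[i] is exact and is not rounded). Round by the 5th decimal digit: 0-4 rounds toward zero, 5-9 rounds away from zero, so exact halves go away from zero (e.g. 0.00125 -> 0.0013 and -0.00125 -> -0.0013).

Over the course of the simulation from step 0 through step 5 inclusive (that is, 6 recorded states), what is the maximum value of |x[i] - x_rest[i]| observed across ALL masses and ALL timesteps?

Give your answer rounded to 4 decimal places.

Answer: 3.2631

Derivation:
Step 0: x=[1.0000 5.0000] v=[-2.0000 0.0000]
Step 1: x=[0.5625 4.9375] v=[-1.7500 -0.2500]
Step 2: x=[0.2109 4.7891] v=[-1.4063 -0.5938]
Step 3: x=[-0.0421 4.5420] v=[-1.0118 -0.9884]
Step 4: x=[-0.1961 4.1959] v=[-0.6158 -1.3844]
Step 5: x=[-0.2631 3.7628] v=[-0.2678 -1.7324]
Max displacement = 3.2631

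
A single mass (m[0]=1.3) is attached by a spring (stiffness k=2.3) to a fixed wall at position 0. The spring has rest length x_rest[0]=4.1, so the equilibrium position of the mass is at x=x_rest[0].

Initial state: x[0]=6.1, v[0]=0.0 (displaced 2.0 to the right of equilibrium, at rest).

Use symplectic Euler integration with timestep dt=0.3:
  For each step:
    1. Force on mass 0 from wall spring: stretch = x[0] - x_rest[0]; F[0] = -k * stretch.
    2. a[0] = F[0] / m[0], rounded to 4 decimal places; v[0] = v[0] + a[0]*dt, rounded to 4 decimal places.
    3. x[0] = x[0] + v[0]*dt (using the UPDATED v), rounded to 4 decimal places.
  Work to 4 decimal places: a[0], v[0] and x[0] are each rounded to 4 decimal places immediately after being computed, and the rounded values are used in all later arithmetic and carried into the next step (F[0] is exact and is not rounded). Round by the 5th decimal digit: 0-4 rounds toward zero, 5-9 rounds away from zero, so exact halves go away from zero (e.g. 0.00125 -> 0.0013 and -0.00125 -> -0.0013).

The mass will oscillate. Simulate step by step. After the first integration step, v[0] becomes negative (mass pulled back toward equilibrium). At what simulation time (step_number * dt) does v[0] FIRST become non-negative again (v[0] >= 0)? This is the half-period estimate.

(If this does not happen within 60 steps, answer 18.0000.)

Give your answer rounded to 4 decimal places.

Step 0: x=[6.1000] v=[0.0000]
Step 1: x=[5.7815] v=[-1.0616]
Step 2: x=[5.1953] v=[-1.9541]
Step 3: x=[4.4347] v=[-2.5354]
Step 4: x=[3.6208] v=[-2.7131]
Step 5: x=[2.8832] v=[-2.4588]
Step 6: x=[2.3393] v=[-1.8130]
Step 7: x=[2.0758] v=[-0.8785]
Step 8: x=[2.1346] v=[0.1959]
First v>=0 after going negative at step 8, time=2.4000

Answer: 2.4000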